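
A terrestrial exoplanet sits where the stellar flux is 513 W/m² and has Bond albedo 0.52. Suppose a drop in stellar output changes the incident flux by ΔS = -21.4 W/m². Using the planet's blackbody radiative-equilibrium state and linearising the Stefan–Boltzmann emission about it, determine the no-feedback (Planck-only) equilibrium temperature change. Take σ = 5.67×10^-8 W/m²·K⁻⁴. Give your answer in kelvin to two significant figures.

-1.9 kelvin

Reference equilibrium: T_e = [S(1−α)/(4σ)]^(1/4) = 181.5 K.
Only a fraction (1−α) is absorbed and it's spread over 4πR², so ΔF = (1−α)ΔS/4 = -2.568 W/m².
Linearising σT⁴ gives d(σT⁴)/dT = 4σT_e³ = 1.357 W/m² per K.
ΔT₀ = ΔF/λ_P = -2.568/1.357 = -1.89 K.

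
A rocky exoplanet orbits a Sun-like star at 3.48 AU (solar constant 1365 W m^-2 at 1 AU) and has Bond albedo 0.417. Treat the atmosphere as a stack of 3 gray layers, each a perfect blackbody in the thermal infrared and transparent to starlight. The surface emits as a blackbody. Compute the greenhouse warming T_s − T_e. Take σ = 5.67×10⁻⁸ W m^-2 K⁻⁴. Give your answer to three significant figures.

54.0 K

By the inverse-square law, S = 1365/3.48² = 112.7 W m^-2.
Top-of-atmosphere balance: σT_e⁴ = S(1−α)/4 = 16.43 W m^-2 → T_e = 130.5 K.
Surface: T_s = (4)^¼·T_e = 184.5 K.
Warming: T_s − T_e = 54.04 K.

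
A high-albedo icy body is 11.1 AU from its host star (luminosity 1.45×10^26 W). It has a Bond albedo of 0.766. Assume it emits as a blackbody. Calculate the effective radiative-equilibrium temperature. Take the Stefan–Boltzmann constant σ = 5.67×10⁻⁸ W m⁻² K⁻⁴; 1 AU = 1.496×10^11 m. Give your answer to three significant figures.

d = 11.1 × 1.496×10^11 m = 1.661×10^12 m.
Spreading L over a sphere of radius d: S = 1.45×10^26/(4π·1.66×10^12²) = 4.185 W m⁻².
Absorbed flux (global mean): S(1−α)/4 = 4.185·0.234/4 = 0.2448 W m⁻².
Balancing against σT⁴: T = (0.2448/5.67×10⁻⁸)^(1/4) = 45.58 K.

45.6 K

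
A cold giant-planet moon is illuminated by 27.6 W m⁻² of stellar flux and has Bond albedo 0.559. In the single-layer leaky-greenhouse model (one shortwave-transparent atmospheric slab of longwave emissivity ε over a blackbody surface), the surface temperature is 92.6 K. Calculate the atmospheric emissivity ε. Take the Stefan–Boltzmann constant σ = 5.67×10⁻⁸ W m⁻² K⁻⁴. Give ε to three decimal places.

0.540

Effective temperature: T_e = [S(1−α)/(4σ)]^(1/4) = 85.59 K.
Inverting T_s⁴ = 2T_e⁴/(2−ε): (T_e/T_s)⁴ = 0.7299, so ε = 2(1 − 0.7299) = 0.5402.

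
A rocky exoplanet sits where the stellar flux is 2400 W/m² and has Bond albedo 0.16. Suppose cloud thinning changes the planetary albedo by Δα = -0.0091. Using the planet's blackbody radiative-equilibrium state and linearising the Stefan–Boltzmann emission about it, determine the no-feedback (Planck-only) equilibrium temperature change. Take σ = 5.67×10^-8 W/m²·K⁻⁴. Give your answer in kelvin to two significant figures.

The baseline emission temperature is T_e = 307.1 K.
TOA radiative forcing: ΔF = −S·Δα/4 = −2400·(-0.0091)/4 = 5.460 W/m².
Planck response: λ_P = 4σT_e³ = 4·5.67×10⁻⁸·(307.1)³ = 6.566 W/m²/K.
So ΔT₀ = 5.460/6.566 = 0.832 K.

0.83 kelvin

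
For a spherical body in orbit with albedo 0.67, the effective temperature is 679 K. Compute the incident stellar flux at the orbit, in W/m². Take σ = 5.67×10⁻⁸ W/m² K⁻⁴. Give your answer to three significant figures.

Invert the energy balance for S: S = 4σT⁴/(1−α).
The emitted flux is σT⁴ = 12050 W/m².
S = 4·12050/0.33 = 1.461×10^5 W/m².

1.46×10^5 W/m²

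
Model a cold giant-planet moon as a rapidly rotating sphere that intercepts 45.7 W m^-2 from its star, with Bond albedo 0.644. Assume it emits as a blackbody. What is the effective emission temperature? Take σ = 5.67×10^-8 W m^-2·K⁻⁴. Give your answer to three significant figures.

92.0 kelvin

Absorbed flux (global mean): S(1−α)/4 = 45.70·0.356/4 = 4.067 W m^-2.
Balancing against σT⁴: T = (4.067/5.67×10⁻⁸)^(1/4) = 92.03 K.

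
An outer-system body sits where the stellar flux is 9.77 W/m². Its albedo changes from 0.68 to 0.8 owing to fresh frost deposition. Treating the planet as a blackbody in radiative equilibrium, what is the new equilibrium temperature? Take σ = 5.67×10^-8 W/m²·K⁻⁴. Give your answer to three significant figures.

54.2 kelvin

T₂ = [S(1−α₂)/(4σ)]^(1/4) = [9.770·0.2/(4σ)]^(1/4) = 54.18 K.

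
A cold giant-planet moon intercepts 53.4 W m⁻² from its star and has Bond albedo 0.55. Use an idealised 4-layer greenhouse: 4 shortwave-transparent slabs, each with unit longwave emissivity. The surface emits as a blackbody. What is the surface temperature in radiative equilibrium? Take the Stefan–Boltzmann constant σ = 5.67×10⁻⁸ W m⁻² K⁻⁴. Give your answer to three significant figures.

152 kelvin

The effective emission temperature is T_e = [S(1−α)/(4σ)]^¼ = 101.5 K.
With N = 4 opaque layers, T_s = (N+1)^(1/4)·T_e = 5^(1/4)·101.5 = 151.7 K.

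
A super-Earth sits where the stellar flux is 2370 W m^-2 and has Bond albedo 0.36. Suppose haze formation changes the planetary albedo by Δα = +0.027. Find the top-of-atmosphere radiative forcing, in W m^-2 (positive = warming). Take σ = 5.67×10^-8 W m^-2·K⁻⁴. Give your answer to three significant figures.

-16.0 W m^-2

The change in absorbed flux is Δ[S(1−α)/4] = −SΔα/4 = -16.00 W m^-2.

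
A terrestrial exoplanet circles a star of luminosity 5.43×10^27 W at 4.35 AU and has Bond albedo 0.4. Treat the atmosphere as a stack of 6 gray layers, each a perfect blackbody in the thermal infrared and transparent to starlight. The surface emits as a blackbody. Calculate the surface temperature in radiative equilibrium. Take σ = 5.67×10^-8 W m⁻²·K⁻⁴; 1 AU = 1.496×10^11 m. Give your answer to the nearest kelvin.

371 K

d = 4.35 × 1.496×10^11 m = 6.508×10^11 m.
S = L/(4πd²) = 1020 W m⁻².
The effective emission temperature is T_e = [S(1−α)/(4σ)]^¼ = 227.9 K.
For an N-layer opaque stack, T_s⁴ = (N+1)T_e⁴, hence T_s = (7)^(1/4)×227.9 K = 370.8 K.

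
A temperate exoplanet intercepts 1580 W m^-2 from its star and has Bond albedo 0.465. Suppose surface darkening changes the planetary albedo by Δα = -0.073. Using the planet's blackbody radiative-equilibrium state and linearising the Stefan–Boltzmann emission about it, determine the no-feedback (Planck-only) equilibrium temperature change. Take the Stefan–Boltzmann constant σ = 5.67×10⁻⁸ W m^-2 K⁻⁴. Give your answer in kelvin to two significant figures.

8.4 K

The baseline emission temperature is T_e = 247.1 K.
The change in absorbed flux is Δ[S(1−α)/4] = −SΔα/4 = 28.83 W m^-2.
Planck response: λ_P = 4σT_e³ = 4·5.67×10⁻⁸·(247.1)³ = 3.421 W m^-2/K.
ΔT₀ = ΔF/λ_P = 28.83/3.421 = 8.43 K.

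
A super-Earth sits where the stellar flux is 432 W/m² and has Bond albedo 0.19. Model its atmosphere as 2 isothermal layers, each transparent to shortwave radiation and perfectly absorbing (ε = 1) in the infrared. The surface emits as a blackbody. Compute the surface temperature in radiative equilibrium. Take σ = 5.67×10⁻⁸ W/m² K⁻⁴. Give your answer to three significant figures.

261 K

The effective emission temperature is T_e = [S(1−α)/(4σ)]^¼ = 198.2 K.
For an N-layer opaque stack, T_s⁴ = (N+1)T_e⁴, hence T_s = (3)^(1/4)×198.2 K = 260.8 K.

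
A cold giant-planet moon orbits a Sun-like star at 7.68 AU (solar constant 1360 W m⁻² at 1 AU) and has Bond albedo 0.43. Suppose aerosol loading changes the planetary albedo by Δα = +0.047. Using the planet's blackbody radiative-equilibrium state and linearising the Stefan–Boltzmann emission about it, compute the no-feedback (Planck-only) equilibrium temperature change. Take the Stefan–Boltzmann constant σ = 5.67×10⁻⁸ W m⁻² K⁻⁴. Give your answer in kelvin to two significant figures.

-1.8 K

Flux at the orbit: S = 1360/(7.68)² = 23.06 W m⁻².
Unperturbed T_e = [23.06·(1−0.43)/(4σ)]^¼ = 87.25 K.
ΔF = −(S/4)Δα = −(23.06/4)×(+0.047) = -0.2709 W m⁻².
The Planck feedback parameter is 4σT_e³ = 0.1506 W m⁻²/K.
ΔT₀ = ΔF/λ_P = -0.2709/0.1506 = -1.80 K.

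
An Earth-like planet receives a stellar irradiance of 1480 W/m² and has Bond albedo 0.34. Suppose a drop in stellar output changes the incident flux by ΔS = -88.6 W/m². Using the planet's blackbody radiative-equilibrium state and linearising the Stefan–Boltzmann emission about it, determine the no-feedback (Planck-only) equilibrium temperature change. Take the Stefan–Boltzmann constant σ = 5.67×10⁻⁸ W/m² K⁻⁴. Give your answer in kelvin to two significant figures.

The baseline emission temperature is T_e = 256.2 K.
TOA radiative forcing: ΔF = (1−α)ΔS/4 = 0.66·(-88.6)/4 = -14.62 W/m².
Linearising σT⁴ gives d(σT⁴)/dT = 4σT_e³ = 3.813 W/m² per K.
So ΔT₀ = -14.62/3.813 = -3.83 K.

-3.8 K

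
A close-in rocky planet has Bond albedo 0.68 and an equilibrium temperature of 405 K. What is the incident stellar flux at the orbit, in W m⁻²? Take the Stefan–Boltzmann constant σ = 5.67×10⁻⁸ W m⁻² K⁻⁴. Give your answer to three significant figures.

19100 W m⁻²

Invert the energy balance for S: S = 4σT⁴/(1−α).
The emitted flux is σT⁴ = 1525 W m⁻².
S = 4·1525/0.32 = 19070 W m⁻².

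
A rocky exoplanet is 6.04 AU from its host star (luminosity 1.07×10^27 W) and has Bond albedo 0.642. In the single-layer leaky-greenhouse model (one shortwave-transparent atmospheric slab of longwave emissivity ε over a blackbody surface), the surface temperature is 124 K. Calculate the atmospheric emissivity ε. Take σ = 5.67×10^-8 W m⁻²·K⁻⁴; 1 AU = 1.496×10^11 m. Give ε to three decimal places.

0.607

Orbital distance: d = 6.04 AU = 9.036×10^11 m.
Spreading L over a sphere of radius d: S = 1.07×10^27/(4π·9.04×10^11²) = 104.3 W m⁻².
Effective temperature: T_e = [S(1−α)/(4σ)]^(1/4) = 113.3 K.
Since (2−ε)/2 = (T_e/T_s)⁴ = 0.6963, ε = 0.6074.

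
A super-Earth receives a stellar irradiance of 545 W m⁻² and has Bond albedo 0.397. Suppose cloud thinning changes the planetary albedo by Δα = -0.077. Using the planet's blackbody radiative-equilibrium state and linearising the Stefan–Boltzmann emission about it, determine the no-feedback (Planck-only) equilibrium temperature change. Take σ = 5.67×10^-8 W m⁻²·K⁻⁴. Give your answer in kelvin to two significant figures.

Unperturbed T_e = [545.0·(1−0.397)/(4σ)]^¼ = 195.1 K.
The change in absorbed flux is Δ[S(1−α)/4] = −SΔα/4 = 10.49 W m⁻².
Planck response: λ_P = 4σT_e³ = 4·5.67×10⁻⁸·(195.1)³ = 1.684 W m⁻²/K.
So ΔT₀ = 10.49/1.684 = 6.23 K.

6.2 kelvin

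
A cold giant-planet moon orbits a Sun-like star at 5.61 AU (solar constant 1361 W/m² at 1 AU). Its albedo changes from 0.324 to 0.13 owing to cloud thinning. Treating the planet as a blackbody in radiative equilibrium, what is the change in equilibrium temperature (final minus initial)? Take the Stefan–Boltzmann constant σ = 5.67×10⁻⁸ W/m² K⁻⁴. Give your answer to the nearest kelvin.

7 K

By the inverse-square law, S = 1361/5.61² = 43.24 W/m².
Initial: T₁ = [S(1−0.324)/(4σ)]^(1/4) = 106.6 K.
Final:   T₂ = [S(1−0.13)/(4σ)]^(1/4) = 113.5 K.
ΔT = T₂ − T₁ = 6.937 K.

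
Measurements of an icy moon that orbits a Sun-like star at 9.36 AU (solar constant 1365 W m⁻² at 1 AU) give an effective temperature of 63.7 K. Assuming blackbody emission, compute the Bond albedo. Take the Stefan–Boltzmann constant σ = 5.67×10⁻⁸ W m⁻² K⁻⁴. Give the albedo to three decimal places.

0.760

By the inverse-square law, S = 1365/9.36² = 15.58 W m⁻².
From σT⁴ = S(1−α)/4 we invert for α: 1−α = 4σT⁴/S.
σT⁴ = 0.9336 W m⁻², so 4σT⁴ = 3.734 W m⁻².
1−α = 3.734/15.58 = 0.2397, so α = 0.7603.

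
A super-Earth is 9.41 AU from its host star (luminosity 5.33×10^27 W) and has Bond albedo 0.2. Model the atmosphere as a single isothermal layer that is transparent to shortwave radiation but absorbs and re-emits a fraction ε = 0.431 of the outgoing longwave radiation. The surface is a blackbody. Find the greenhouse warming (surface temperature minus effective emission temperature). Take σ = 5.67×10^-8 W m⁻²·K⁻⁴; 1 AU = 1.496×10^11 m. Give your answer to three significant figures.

10.4 kelvin

Orbital distance: d = 9.41 AU = 1.408×10^12 m.
S = L/(4πd²) = 214.0 W m⁻².
The planet radiates to space at T_e = [S(1−α)/(4σ)]^(1/4) = 165.8 K.
Surface balance with a leaky layer gives σT_s⁴ = σT_e⁴·2/(2−ε), so T_s = T_e·[2/(2−0.431)]^(1/4) = 176.1 K.
T_s − T_e = 176.1 − 165.8 = 10.37 K.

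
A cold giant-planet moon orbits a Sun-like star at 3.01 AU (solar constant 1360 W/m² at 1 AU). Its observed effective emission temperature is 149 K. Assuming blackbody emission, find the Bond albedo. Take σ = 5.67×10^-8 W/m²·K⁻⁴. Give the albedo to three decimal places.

By the inverse-square law, S = 1360/3.01² = 150.1 W/m².
Energy balance: S(1−α)/4 = σT⁴, so 1−α = 4σT⁴/S.
4σT⁴ = 4·5.67×10⁻⁸·(149)⁴ = 111.8 W/m².
1−α = 111.8/150.1 = 0.7447, so α = 0.2553.

0.255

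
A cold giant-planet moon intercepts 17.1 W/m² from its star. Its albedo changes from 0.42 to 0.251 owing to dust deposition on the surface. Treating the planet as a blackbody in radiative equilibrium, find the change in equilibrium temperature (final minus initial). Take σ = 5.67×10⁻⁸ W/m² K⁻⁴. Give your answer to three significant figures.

5.37 K

Initial: T₁ = [S(1−0.42)/(4σ)]^(1/4) = 81.32 K.
Final:   T₂ = [S(1−0.251)/(4σ)]^(1/4) = 86.69 K.
Change: 86.69 − 81.32 = 5.368 K.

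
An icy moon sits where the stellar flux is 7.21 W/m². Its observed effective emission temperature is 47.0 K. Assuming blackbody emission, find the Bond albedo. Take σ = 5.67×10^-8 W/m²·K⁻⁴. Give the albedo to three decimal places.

Energy balance: S(1−α)/4 = σT⁴, so 1−α = 4σT⁴/S.
4σT⁴ = 4·5.67×10⁻⁸·(47.0)⁴ = 1.107 W/m².
Hence α = 1 − 1.107/7.210 = 0.8465.

0.847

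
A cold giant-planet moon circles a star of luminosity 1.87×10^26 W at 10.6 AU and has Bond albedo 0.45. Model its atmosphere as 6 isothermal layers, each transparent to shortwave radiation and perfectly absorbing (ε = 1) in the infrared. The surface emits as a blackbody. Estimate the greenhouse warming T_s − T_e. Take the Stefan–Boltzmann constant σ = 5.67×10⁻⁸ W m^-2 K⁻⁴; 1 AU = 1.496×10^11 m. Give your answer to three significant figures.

d = 10.6 × 1.496×10^11 m = 1.586×10^12 m.
Spreading L over a sphere of radius d: S = 1.87×10^26/(4π·1.59×10^12²) = 5.918 W m^-2.
OLR = S(1−α)/4 = 0.8137 W m^-2; the top layer radiates at T_e = 61.55 K.
Surface: T_s = (7)^¼·T_e = 100.1 K.
So the greenhouse effect raises the surface by 100.1 − 61.55 = 38.56 K.

38.6 K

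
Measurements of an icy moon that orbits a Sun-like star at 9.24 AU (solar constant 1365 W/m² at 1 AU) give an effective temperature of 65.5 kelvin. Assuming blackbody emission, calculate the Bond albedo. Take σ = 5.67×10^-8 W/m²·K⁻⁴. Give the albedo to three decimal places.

0.739

Irradiance scales as 1/d², so S = 1365 W/m² × (1/9.24)² = 15.99 W/m².
Rearranging the radiative balance, α = 1 − 4σT⁴/S.
4σT⁴ = 4·5.67×10⁻⁸·(65.5)⁴ = 4.175 W/m².
1−α = 4.175/15.99 = 0.2611, so α = 0.7389.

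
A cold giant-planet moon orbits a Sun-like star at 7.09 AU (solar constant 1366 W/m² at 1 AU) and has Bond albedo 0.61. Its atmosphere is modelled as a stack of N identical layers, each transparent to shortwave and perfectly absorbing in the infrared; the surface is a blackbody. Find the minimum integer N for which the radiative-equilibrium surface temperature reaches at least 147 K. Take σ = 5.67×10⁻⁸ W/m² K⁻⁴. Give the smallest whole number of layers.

Irradiance scales as 1/d², so S = 1366 W/m² × (1/7.09)² = 27.17 W/m².
OLR = S(1−α)/4 = 2.649 W/m²; the top layer radiates at T_e = 82.68 K.
Need (N+1)T_e⁴ ≥ T_s⁴, i.e. N+1 ≥ (147/82.68)⁴ = 9.993.
Rounding up, N = 9.

9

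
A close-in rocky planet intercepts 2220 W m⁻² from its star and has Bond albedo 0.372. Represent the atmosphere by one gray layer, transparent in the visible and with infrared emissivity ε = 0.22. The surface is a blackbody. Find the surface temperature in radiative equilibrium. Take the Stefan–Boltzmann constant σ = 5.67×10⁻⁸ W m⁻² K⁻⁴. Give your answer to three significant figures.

288 K

Effective emission temperature (TOA balance): σT_e⁴ = S(1−α)/4 = 348.5 W m⁻² → T_e = 280.0 K.
For a single slab of emissivity ε, T_s⁴ = 2T_e⁴/(2−ε); thus T_s = 280.0·(1.124)^(1/4) = 288.3 K.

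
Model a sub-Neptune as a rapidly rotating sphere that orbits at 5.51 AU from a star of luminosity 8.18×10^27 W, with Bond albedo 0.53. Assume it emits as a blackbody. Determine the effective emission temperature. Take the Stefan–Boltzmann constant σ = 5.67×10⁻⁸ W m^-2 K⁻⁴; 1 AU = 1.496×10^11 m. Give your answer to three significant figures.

d = 5.51 × 1.496×10^11 m = 8.243×10^11 m.
Spreading L over a sphere of radius d: S = 8.18×10^27/(4π·8.24×10^11²) = 958.0 W m^-2.
Absorbed flux (global mean): S(1−α)/4 = 958.0·0.47/4 = 112.6 W m^-2.
Balancing against σT⁴: T = (112.6/5.67×10⁻⁸)^(1/4) = 211.1 K.

211 K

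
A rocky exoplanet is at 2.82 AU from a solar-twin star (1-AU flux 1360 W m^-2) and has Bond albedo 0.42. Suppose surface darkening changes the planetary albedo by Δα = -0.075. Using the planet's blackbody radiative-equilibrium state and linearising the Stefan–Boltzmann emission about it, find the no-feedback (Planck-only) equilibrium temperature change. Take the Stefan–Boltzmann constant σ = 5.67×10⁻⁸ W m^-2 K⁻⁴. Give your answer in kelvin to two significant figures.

Flux at the orbit: S = 1360/(2.82)² = 171.0 W m^-2.
Unperturbed T_e = [171.0·(1−0.42)/(4σ)]^¼ = 144.6 K.
TOA radiative forcing: ΔF = −S·Δα/4 = −171.0·(-0.075)/4 = 3.207 W m^-2.
Linearising σT⁴ gives d(σT⁴)/dT = 4σT_e³ = 0.6859 W m^-2 per K.
ΔT₀ = ΔF/λ_P = 3.207/0.6859 = 4.67 K.

4.7 K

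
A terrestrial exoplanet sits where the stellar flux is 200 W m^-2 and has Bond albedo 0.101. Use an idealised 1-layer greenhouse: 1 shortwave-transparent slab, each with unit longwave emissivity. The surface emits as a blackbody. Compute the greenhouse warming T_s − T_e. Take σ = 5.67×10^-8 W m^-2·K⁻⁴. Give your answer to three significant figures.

OLR = S(1−α)/4 = 44.95 W m^-2; the top layer radiates at T_e = 167.8 K.
Surface: T_s = (2)^¼·T_e = 199.5 K.
So the greenhouse effect raises the surface by 199.5 − 167.8 = 31.75 K.

31.7 K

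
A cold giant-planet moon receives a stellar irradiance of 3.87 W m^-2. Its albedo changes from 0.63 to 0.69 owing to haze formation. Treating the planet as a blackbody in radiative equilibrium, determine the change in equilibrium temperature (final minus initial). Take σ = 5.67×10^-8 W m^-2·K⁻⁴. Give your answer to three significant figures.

Before: T₁ = [3.870·0.37/(4σ)]^(1/4) = 50.13 K.
After:  T₂ = [3.870·0.31/(4σ)]^(1/4) = 47.96 K.
Change: 47.96 − 50.13 = -2.169 K.

-2.17 K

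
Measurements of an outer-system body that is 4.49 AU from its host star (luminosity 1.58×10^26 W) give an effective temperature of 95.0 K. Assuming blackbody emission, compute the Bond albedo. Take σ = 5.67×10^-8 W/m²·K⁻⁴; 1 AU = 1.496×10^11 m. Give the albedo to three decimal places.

0.337

d = 4.49 × 1.496×10^11 m = 6.717×10^11 m.
Spreading L over a sphere of radius d: S = 1.58×10^26/(4π·6.72×10^11²) = 27.87 W/m².
From σT⁴ = S(1−α)/4 we invert for α: 1−α = 4σT⁴/S.
4σT⁴ = 4·5.67×10⁻⁸·(95.0)⁴ = 18.47 W/m².
Hence α = 1 − 18.47/27.87 = 0.3371.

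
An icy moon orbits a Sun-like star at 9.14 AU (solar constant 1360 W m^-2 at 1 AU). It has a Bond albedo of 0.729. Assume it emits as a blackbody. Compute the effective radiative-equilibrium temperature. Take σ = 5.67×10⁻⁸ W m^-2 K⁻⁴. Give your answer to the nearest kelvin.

66 K

Irradiance scales as 1/d², so S = 1360 W m^-2 × (1/9.14)² = 16.28 W m^-2.
Averaging over the sphere, the absorbed flux is S(1−α)/4 = 1.103 W m^-2.
Set σT⁴ = 1.103 → T = (1.103/σ)^(1/4) = 66.41 K.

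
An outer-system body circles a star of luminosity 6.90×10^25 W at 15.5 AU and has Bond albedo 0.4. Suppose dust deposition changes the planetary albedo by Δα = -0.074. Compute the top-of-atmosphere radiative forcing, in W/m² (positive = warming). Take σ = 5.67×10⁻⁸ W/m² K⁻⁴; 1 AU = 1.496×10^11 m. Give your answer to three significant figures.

Orbital distance: d = 15.5 AU = 2.319×10^12 m.
Flux at the orbit: S = L/(4πd²) = 6.90×10^25/(4π·(2.32×10^12)²) = 1.021 W/m².
The change in absorbed flux is Δ[S(1−α)/4] = −SΔα/4 = 0.01889 W/m².

0.0189 W/m²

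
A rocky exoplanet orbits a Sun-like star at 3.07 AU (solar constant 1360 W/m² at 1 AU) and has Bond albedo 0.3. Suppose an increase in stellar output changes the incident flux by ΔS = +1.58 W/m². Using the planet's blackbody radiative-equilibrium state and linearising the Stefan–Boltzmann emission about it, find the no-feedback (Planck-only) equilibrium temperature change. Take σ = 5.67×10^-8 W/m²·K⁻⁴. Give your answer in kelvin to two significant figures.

0.40 K

Irradiance scales as 1/d², so S = 1360 W/m² × (1/3.07)² = 144.3 W/m².
The baseline emission temperature is T_e = 145.3 K.
ΔF = Δ[S(1−α)]/4 = (1−0.3)·+1.58/4 = 0.2765 W/m².
The Planck feedback parameter is 4σT_e³ = 0.6953 W/m²/K.
ΔT₀ = ΔF/λ_P = 0.2765/0.6953 = 0.398 K.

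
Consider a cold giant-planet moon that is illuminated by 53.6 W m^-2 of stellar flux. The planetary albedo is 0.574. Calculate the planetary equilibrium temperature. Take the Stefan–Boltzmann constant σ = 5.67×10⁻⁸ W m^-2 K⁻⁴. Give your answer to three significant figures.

100 K

Averaging over the sphere, the absorbed flux is S(1−α)/4 = 5.708 W m^-2.
Balancing against σT⁴: T = (5.708/5.67×10⁻⁸)^(1/4) = 100.2 K.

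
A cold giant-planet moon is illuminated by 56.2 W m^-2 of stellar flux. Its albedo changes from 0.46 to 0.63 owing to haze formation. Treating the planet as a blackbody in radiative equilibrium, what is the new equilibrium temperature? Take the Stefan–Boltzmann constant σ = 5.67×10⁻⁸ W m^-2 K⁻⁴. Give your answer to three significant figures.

97.9 K

T₂ = [S(1−α₂)/(4σ)]^(1/4) = [56.20·0.37/(4σ)]^(1/4) = 97.85 K.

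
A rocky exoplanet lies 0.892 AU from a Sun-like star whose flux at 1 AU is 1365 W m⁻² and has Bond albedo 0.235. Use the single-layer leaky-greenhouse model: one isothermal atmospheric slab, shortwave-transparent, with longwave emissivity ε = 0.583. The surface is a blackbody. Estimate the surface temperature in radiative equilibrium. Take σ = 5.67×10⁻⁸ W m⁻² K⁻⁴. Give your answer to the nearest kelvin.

Flux at the orbit: S = 1365/(0.892)² = 1716 W m⁻².
At the top of the atmosphere, σT_e⁴ = S(1−α)/4 = 328.1 W m⁻², giving T_e = 275.8 K.
Surface balance with a leaky layer gives σT_s⁴ = σT_e⁴·2/(2−ε), so T_s = T_e·[2/(2−0.583)]^(1/4) = 300.6 K.

301 K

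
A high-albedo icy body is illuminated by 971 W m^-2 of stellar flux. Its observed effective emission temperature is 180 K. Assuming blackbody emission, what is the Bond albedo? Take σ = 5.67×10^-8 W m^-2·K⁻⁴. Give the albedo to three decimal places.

0.755

Energy balance: S(1−α)/4 = σT⁴, so 1−α = 4σT⁴/S.
4σT⁴ = 4·5.67×10⁻⁸·(180)⁴ = 238.1 W m^-2.
1−α = 238.1/971.0 = 0.2452, so α = 0.7548.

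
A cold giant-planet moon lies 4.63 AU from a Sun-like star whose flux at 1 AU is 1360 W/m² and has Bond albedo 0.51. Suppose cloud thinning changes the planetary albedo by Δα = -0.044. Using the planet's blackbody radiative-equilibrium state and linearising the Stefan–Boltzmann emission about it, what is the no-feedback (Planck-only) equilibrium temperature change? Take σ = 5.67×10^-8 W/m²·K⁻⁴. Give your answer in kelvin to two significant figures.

2.4 kelvin

By the inverse-square law, S = 1360/4.63² = 63.44 W/m².
Unperturbed T_e = [63.44·(1−0.51)/(4σ)]^¼ = 108.2 K.
ΔF = −(S/4)Δα = −(63.44/4)×(-0.044) = 0.6979 W/m².
The Planck feedback parameter is 4σT_e³ = 0.2873 W/m²/K.
So ΔT₀ = 0.6979/0.2873 = 2.43 K.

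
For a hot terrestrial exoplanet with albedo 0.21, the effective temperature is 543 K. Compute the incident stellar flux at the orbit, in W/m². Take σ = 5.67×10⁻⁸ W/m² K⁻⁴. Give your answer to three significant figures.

25000 W/m²

From S(1−α)/4 = σT⁴: S = 4σT⁴/(1−α).
σT⁴ = 5.67×10⁻⁸·(543)⁴ = 4929 W/m².
So S = 4×4929/(1−0.21) = 24960 W/m².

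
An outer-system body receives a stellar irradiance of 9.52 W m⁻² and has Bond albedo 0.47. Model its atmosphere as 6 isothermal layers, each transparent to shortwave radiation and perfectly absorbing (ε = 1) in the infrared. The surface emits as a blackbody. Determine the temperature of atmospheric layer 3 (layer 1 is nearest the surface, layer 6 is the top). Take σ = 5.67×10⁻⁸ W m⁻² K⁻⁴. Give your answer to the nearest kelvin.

The effective emission temperature is T_e = [S(1−α)/(4σ)]^¼ = 68.68 K.
Each opaque layer satisfies 2T_j⁴ = T_{j−1}⁴ + T_{j+1}⁴, giving T_k⁴ = (N+1−k)T_e⁴.
T_3 = (4)^(1/4)·68.68 = 97.13 K.

97 K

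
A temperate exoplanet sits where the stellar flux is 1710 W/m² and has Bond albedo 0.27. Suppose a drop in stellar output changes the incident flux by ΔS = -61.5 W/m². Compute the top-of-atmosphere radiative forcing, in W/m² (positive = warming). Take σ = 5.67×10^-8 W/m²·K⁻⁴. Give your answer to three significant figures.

-11.2 W/m²

ΔF = Δ[S(1−α)]/4 = (1−0.27)·-61.5/4 = -11.22 W/m².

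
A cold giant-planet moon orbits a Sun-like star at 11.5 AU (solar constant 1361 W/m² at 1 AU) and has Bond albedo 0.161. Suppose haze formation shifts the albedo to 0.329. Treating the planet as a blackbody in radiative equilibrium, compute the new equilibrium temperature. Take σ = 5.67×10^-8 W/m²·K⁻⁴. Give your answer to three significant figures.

Irradiance scales as 1/d², so S = 1361 W/m² × (1/11.5)² = 10.29 W/m².
New equilibrium: T₂ = [(1−0.329)·10.29/(4σ)]^(1/4) = 74.28 K.

74.3 kelvin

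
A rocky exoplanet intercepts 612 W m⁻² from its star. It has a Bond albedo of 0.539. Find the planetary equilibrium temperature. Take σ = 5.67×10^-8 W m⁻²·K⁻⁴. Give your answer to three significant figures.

Averaging over the sphere, the absorbed flux is S(1−α)/4 = 70.53 W m⁻².
Balancing against σT⁴: T = (70.53/5.67×10⁻⁸)^(1/4) = 187.8 K.

188 kelvin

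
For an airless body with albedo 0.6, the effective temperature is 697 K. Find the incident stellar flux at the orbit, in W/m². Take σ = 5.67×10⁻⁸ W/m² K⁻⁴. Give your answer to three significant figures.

1.34×10^5 W/m²

From S(1−α)/4 = σT⁴: S = 4σT⁴/(1−α).
σT⁴ = 5.67×10⁻⁸·(697)⁴ = 13380 W/m².
S = 4·13380/0.4 = 1.338×10^5 W/m².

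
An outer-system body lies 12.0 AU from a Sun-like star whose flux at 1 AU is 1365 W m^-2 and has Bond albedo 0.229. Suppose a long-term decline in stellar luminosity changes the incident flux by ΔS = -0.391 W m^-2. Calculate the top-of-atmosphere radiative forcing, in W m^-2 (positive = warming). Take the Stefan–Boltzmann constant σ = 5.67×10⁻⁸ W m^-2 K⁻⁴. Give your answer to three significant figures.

-0.0754 W m^-2

Flux at the orbit: S = 1365/(12.0)² = 9.479 W m^-2.
ΔF = Δ[S(1−α)]/4 = (1−0.229)·-0.391/4 = -0.07537 W m^-2.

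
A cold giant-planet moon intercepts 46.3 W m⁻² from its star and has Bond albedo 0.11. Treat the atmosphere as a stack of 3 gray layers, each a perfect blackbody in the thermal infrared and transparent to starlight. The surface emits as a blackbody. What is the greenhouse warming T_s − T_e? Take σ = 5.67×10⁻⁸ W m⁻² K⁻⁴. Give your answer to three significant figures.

48.1 K

The effective emission temperature is T_e = [S(1−α)/(4σ)]^¼ = 116.1 K.
Surface: T_s = (4)^¼·T_e = 164.2 K.
Warming: T_s − T_e = 48.09 K.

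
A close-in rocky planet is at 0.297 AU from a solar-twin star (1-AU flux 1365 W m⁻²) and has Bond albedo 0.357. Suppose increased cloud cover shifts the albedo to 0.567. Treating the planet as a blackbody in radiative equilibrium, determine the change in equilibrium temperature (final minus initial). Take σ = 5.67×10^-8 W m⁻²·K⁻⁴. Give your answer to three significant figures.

Flux at the orbit: S = 1365/(0.297)² = 15470 W m⁻².
With α = 0.357, T₁ = 457.7 K.
With α = 0.567, T₂ = 414.6 K.
Change: 414.6 − 457.7 = -43.08 K.

-43.1 K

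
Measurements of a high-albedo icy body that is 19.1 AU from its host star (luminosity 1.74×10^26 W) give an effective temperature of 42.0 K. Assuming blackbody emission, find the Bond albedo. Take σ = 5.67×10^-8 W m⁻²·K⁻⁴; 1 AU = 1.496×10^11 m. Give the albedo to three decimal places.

0.584

d = 19.1 × 1.496×10^11 m = 2.857×10^12 m.
S = L/(4πd²) = 1.696 W m⁻².
Energy balance: S(1−α)/4 = σT⁴, so 1−α = 4σT⁴/S.
σT⁴ = 0.1764 W m⁻², so 4σT⁴ = 0.7057 W m⁻².
1−α = 0.7057/1.696 = 0.4161, so α = 0.5839.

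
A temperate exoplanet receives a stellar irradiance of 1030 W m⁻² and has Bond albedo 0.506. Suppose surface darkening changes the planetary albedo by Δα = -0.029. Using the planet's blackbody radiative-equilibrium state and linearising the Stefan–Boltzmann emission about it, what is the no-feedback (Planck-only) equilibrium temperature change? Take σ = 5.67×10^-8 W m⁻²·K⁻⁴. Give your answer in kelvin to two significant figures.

3.2 K

The baseline emission temperature is T_e = 217.6 K.
ΔF = −(S/4)Δα = −(1030/4)×(-0.029) = 7.468 W m⁻².
The Planck feedback parameter is 4σT_e³ = 2.338 W m⁻²/K.
So ΔT₀ = 7.468/2.338 = 3.19 K.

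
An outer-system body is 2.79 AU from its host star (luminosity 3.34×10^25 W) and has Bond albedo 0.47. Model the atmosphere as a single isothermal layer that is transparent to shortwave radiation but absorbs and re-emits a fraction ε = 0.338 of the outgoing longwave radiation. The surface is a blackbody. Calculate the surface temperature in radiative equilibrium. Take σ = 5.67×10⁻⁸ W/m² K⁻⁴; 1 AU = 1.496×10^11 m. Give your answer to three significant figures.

d = 2.79 × 1.496×10^11 m = 4.174×10^11 m.
Flux at the orbit: S = L/(4πd²) = 3.34×10^25/(4π·(4.17×10^11)²) = 15.26 W/m².
At the top of the atmosphere, σT_e⁴ = S(1−α)/4 = 2.022 W/m², giving T_e = 77.27 K.
The surface balance (absorbed SW + ε·downward IR = σT_s⁴) with T_a⁴ = T_s⁴/2 reduces to T_s = T_e·[2/(2−ε)]^¼ = 80.93 K.

80.9 K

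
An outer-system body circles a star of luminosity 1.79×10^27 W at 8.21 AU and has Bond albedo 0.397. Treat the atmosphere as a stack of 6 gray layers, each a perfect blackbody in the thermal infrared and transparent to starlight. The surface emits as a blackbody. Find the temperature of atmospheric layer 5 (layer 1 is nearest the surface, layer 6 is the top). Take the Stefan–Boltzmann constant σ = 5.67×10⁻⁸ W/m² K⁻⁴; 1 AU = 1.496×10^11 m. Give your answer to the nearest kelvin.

Orbital distance: d = 8.21 AU = 1.228×10^12 m.
Flux at the orbit: S = L/(4πd²) = 1.79×10^27/(4π·(1.23×10^12)²) = 94.43 W/m².
Top-of-atmosphere balance: σT_e⁴ = S(1−α)/4 = 14.23 W/m² → T_e = 125.9 K.
Each opaque layer satisfies 2T_j⁴ = T_{j−1}⁴ + T_{j+1}⁴, giving T_k⁴ = (N+1−k)T_e⁴.
T_5 = (2)^(1/4)·125.9 = 149.7 K.

150 K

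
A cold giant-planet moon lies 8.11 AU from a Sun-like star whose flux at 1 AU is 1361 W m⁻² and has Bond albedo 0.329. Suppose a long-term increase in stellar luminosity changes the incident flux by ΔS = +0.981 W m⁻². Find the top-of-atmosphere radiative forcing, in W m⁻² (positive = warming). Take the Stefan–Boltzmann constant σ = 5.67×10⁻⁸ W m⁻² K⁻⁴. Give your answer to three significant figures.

By the inverse-square law, S = 1361/8.11² = 20.69 W m⁻².
Only a fraction (1−α) is absorbed and it's spread over 4πR², so ΔF = (1−α)ΔS/4 = 0.1646 W m⁻².

0.165 W m⁻²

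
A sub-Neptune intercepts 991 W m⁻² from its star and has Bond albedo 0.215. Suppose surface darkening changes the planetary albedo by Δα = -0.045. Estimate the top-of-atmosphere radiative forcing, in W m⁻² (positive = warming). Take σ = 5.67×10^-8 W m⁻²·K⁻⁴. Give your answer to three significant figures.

TOA radiative forcing: ΔF = −S·Δα/4 = −991.0·(-0.045)/4 = 11.15 W m⁻².

11.1 W m⁻²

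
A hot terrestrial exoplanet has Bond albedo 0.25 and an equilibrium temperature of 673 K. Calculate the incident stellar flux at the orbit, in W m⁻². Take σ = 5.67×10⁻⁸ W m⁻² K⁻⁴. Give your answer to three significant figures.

Invert the energy balance for S: S = 4σT⁴/(1−α).
The emitted flux is σT⁴ = 11630 W m⁻².
So S = 4×11630/(1−0.25) = 62040 W m⁻².

62000 W m⁻²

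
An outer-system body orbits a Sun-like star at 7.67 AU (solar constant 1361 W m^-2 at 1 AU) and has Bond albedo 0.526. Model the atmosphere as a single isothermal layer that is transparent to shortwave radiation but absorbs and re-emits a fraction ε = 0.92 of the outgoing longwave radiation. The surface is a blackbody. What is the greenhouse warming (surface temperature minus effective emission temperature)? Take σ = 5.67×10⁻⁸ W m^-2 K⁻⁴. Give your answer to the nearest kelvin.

14 K

By the inverse-square law, S = 1361/7.67² = 23.13 W m^-2.
The planet radiates to space at T_e = [S(1−α)/(4σ)]^(1/4) = 83.39 K.
Surface balance with a leaky layer gives σT_s⁴ = σT_e⁴·2/(2−ε), so T_s = T_e·[2/(2−0.92)]^(1/4) = 97.28 K.
The atmosphere warms the surface by 13.89 K.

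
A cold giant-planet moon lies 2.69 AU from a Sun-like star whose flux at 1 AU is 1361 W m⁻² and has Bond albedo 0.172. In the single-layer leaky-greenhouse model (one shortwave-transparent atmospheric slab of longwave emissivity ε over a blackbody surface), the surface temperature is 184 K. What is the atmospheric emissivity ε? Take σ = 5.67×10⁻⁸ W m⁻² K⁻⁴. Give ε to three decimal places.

0.802

Irradiance scales as 1/d², so S = 1361 W m⁻² × (1/2.69)² = 188.1 W m⁻².
First, T_e = [188.1·(1−0.172)/(4σ)]^(1/4) = 161.9 K.
Inverting T_s⁴ = 2T_e⁴/(2−ε): (T_e/T_s)⁴ = 0.5991, so ε = 2(1 − 0.5991) = 0.8019.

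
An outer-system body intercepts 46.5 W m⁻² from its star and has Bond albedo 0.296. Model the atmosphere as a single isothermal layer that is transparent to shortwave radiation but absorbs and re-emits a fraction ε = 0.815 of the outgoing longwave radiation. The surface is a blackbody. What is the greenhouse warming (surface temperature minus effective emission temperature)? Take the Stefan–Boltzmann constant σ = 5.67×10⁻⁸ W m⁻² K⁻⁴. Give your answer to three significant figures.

The planet radiates to space at T_e = [S(1−α)/(4σ)]^(1/4) = 109.6 K.
For a single slab of emissivity ε, T_s⁴ = 2T_e⁴/(2−ε); thus T_s = 109.6·(1.688)^(1/4) = 124.9 K.
The atmosphere warms the surface by 15.32 K.

15.3 K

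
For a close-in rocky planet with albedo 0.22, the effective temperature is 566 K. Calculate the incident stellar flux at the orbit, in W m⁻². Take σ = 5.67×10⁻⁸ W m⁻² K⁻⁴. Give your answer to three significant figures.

Invert the energy balance for S: S = 4σT⁴/(1−α).
σT⁴ = 5.67×10⁻⁸·(566)⁴ = 5819 W m⁻².
S = 4·5819/0.78 = 29840 W m⁻².

29800 W m⁻²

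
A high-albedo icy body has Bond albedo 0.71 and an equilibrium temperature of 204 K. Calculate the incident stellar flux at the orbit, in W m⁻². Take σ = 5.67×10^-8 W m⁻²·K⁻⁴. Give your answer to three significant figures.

1350 W m⁻²

From S(1−α)/4 = σT⁴: S = 4σT⁴/(1−α).
σT⁴ = 5.67×10⁻⁸·(204)⁴ = 98.20 W m⁻².
S = 4·98.20/0.29 = 1354 W m⁻².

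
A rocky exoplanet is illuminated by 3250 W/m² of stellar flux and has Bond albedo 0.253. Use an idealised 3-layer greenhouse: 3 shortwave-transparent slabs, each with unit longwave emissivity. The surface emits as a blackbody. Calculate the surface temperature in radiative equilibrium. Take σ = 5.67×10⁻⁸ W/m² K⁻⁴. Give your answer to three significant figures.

Top-of-atmosphere balance: σT_e⁴ = S(1−α)/4 = 606.9 W/m² → T_e = 321.7 K.
With N = 3 opaque layers, T_s = (N+1)^(1/4)·T_e = 4^(1/4)·321.7 = 454.9 K.

455 kelvin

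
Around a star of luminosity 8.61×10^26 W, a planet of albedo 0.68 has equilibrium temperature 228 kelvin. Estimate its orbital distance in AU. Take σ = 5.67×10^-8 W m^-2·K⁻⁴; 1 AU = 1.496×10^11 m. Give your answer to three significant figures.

The flux needed for this T is 4σT⁴/(1−0.68) = 1915 W m^-2.
S = L/(4πd²) → d = √(L/4πS) = √(8.61×10^26/(4π·1915)) = 1.891×10^11 m = 1.264 AU.

1.26 AU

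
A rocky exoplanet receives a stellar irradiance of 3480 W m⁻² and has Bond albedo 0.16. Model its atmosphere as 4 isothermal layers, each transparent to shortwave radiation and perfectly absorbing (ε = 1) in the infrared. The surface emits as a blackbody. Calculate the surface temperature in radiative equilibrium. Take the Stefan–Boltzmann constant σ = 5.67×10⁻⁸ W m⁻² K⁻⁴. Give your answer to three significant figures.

504 K

Top-of-atmosphere balance: σT_e⁴ = S(1−α)/4 = 730.8 W m⁻² → T_e = 336.9 K.
Layer-by-layer balance gives σT_s⁴ = (N+1)σT_e⁴, so T_s = 5^¼·336.9 = 503.8 K.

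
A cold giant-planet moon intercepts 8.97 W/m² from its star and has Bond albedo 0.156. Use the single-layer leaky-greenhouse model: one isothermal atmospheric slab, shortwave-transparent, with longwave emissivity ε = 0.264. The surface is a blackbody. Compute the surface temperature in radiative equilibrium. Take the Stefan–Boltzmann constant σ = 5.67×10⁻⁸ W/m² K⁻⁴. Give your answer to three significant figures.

78.7 kelvin

Effective emission temperature (TOA balance): σT_e⁴ = S(1−α)/4 = 1.893 W/m² → T_e = 76.01 K.
The surface balance (absorbed SW + ε·downward IR = σT_s⁴) with T_a⁴ = T_s⁴/2 reduces to T_s = T_e·[2/(2−ε)]^¼ = 78.75 K.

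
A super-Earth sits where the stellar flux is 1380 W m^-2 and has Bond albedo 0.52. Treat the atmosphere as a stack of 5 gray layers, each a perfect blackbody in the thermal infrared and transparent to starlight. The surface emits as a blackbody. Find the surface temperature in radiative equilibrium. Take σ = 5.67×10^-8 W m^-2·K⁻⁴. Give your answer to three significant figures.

OLR = S(1−α)/4 = 165.6 W m^-2; the top layer radiates at T_e = 232.5 K.
For an N-layer opaque stack, T_s⁴ = (N+1)T_e⁴, hence T_s = (6)^(1/4)×232.5 K = 363.8 K.

364 K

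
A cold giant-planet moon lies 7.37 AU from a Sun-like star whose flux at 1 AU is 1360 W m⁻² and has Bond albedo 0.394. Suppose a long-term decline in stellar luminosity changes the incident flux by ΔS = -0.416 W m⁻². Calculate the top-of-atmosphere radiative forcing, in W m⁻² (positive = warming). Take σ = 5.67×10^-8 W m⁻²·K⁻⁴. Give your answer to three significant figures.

Flux at the orbit: S = 1360/(7.37)² = 25.04 W m⁻².
TOA radiative forcing: ΔF = (1−α)ΔS/4 = 0.606·(-0.416)/4 = -0.06302 W m⁻².

-0.0630 W m⁻²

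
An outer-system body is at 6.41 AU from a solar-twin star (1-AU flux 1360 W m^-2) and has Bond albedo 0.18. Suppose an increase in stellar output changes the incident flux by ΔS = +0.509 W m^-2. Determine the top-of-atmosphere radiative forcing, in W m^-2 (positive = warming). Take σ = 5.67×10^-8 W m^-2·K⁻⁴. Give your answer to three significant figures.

0.104 W m^-2

Flux at the orbit: S = 1360/(6.41)² = 33.10 W m^-2.
ΔF = Δ[S(1−α)]/4 = (1−0.18)·+0.509/4 = 0.1043 W m^-2.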